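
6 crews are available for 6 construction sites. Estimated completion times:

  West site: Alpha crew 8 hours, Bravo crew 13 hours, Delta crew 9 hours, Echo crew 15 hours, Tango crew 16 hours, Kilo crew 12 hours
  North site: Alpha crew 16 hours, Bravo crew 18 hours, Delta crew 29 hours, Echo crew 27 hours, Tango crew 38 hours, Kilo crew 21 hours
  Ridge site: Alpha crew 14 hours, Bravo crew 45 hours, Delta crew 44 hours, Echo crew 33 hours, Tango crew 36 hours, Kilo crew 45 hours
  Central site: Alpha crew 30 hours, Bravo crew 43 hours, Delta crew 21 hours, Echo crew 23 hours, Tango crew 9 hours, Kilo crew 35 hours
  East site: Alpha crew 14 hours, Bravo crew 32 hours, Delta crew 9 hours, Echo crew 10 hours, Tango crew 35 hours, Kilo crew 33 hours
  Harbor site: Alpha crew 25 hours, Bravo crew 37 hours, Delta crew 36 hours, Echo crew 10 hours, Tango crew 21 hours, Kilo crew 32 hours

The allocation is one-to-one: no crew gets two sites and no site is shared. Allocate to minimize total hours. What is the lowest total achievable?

Minimum total: 72 hours

Optimal: Alpha crew→Ridge site (14 hours), Bravo crew→North site (18 hours), Delta crew→East site (9 hours), Echo crew→Harbor site (10 hours), Tango crew→Central site (9 hours), Kilo crew→West site (12 hours) — total 14+18+9+10+9+12 = 72 hours.
Column-greedy (each site in turn goes to its cheapest remaining crew) gives 109 hours, worse by 37.
Swapping Bravo crew↔Delta crew (Bravo crew→East site 32 hours, Delta crew→North site 29 hours) adds 34.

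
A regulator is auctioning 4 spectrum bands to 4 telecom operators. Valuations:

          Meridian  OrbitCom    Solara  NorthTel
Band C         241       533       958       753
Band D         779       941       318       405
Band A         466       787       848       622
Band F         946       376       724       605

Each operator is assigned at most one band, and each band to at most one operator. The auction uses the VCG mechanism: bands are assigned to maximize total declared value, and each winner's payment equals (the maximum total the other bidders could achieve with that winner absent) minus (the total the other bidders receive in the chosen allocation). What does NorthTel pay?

NorthTel pays $110M.

Efficient allocation: Meridian→Band F ($946M), OrbitCom→Band D ($941M), Solara→Band A ($848M), NorthTel→Band C ($753M); total welfare W = $3488M.
NorthTel receives Band C at value $753M, so the others get W − 753 = $2735M.
Without NorthTel: best allocation of the remaining 3 bidders over all 4 bands is Meridian→Band F ($946M), OrbitCom→Band D ($941M), Solara→Band C ($958M), total $2845M.
VCG payment = (others' best without NorthTel) − (others' welfare with NorthTel) = 2845 − 2735 = $110M.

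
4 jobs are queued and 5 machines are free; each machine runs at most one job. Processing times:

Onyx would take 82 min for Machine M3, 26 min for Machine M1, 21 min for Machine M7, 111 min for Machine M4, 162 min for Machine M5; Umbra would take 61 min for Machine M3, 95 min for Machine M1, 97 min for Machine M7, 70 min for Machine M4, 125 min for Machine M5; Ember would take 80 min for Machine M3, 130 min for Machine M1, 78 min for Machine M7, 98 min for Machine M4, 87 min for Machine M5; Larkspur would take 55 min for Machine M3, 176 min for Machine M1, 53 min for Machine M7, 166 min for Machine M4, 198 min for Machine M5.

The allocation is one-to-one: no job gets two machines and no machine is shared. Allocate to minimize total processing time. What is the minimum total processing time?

Optimal: Onyx→Machine M1 (26 min), Umbra→Machine M3 (61 min), Ember→Machine M5 (87 min), Larkspur→Machine M7 (53 min) — total 26+61+87+53 = 227 min.
Next-best assignment: Onyx→Machine M1, Umbra→Machine M4, Ember→Machine M3, Larkspur→Machine M7 = 229 min.
Swapping Ember↔Umbra (Ember→Machine M3 80 min, Umbra→Machine M5 125 min) adds 57.
Every other assignment is strictly worse.

Minimum total: 227 min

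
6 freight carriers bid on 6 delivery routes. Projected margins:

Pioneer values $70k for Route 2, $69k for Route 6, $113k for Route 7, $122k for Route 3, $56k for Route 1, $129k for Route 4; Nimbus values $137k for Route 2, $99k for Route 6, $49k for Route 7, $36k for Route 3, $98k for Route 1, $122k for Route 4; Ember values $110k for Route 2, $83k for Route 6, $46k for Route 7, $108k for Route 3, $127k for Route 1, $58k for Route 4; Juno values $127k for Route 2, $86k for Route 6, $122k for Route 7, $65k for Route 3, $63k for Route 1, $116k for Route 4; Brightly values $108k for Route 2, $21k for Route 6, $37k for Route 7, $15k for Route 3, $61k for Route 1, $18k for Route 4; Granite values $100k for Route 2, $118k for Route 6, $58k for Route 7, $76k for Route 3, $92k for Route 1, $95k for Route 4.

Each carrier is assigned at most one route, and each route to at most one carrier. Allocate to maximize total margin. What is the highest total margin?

Optimal: Pioneer→Route 3 ($122k), Nimbus→Route 4 ($122k), Ember→Route 1 ($127k), Juno→Route 7 ($122k), Brightly→Route 2 ($108k), Granite→Route 6 ($118k) — total 122+122+127+122+108+118 = $719k.

Maximum total: $719k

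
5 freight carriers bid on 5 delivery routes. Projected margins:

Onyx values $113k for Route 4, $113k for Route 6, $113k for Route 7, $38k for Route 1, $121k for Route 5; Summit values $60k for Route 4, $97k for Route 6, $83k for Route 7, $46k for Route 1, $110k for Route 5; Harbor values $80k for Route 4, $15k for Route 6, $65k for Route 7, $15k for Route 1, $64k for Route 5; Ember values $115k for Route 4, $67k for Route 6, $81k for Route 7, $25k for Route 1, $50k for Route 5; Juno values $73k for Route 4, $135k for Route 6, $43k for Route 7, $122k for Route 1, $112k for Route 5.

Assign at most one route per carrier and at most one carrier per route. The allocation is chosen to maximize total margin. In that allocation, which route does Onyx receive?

Optimal: Onyx→Route 6 ($113k), Summit→Route 5 ($110k), Harbor→Route 7 ($65k), Ember→Route 4 ($115k), Juno→Route 1 ($122k) — total 113+110+65+115+122 = $525k.
Column-greedy (each route in turn goes to its best remaining carrier) gives $473k, worse by 52.
Onyx's own top route is Route 5 ($121k), but forcing Onyx→Route 5 and reassigning the rest optimally gives only $520k — worse by 5.

Onyx receives Route 6.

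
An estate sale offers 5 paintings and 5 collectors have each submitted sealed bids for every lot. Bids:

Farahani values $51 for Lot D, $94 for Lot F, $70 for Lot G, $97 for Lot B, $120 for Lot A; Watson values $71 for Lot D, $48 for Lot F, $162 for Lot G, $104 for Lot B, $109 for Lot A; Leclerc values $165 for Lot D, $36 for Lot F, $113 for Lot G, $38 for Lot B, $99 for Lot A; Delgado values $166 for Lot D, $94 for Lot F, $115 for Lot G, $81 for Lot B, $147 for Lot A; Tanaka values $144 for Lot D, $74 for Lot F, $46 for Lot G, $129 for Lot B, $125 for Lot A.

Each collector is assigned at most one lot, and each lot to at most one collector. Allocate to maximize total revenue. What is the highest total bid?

Max total: $697

Optimal: Farahani→Lot F ($94), Watson→Lot G ($162), Leclerc→Lot D ($165), Delgado→Lot A ($147), Tanaka→Lot B ($129) — total 94+162+165+147+129 = $697.
Swapping Delgado↔Leclerc (Delgado→Lot D $166, Leclerc→Lot A $99) loses 47.
No other one-to-one assignment exceeds $697.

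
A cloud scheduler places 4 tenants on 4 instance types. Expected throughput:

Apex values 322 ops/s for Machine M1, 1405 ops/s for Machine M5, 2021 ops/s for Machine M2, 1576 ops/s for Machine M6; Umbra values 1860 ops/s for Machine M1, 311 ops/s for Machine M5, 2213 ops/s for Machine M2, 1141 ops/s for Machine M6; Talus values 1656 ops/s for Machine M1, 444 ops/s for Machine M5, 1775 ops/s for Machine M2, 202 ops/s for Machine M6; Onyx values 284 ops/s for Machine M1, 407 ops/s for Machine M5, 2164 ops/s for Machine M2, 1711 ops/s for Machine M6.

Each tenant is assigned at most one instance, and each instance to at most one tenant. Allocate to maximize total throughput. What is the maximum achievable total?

Optimal: Apex→Machine M5 (1405 ops/s), Umbra→Machine M2 (2213 ops/s), Talus→Machine M1 (1656 ops/s), Onyx→Machine M6 (1711 ops/s) — total 1405+2213+1656+1711 = 6985 ops/s.
Column-greedy (each instance in turn goes to its best remaining tenant) gives 5631 ops/s, worse by 1354.
Next-best assignment: Apex→Machine M5, Umbra→Machine M1, Talus→Machine M2, Onyx→Machine M6 = 6751 ops/s.
Checked against all permutations: 6985 ops/s is optimal.

Max total: 6985 ops/s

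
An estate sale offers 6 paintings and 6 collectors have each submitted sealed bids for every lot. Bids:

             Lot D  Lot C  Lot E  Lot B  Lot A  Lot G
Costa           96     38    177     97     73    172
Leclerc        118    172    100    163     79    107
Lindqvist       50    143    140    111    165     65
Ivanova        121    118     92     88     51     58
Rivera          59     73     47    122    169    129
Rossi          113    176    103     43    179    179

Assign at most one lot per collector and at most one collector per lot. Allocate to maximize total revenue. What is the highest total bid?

Optimal: Costa→Lot E ($177), Leclerc→Lot B ($163), Lindqvist→Lot C ($143), Ivanova→Lot D ($121), Rivera→Lot A ($169), Rossi→Lot G ($179) — total 177+163+143+121+169+179 = $952.
Column-greedy (each lot in turn goes to its best remaining collector) gives $871, worse by 81.
Next-best assignment: Costa→Lot G, Leclerc→Lot B, Lindqvist→Lot E, Ivanova→Lot D, Rivera→Lot A, Rossi→Lot C = $941.
No other one-to-one assignment exceeds $952.

Max total: $952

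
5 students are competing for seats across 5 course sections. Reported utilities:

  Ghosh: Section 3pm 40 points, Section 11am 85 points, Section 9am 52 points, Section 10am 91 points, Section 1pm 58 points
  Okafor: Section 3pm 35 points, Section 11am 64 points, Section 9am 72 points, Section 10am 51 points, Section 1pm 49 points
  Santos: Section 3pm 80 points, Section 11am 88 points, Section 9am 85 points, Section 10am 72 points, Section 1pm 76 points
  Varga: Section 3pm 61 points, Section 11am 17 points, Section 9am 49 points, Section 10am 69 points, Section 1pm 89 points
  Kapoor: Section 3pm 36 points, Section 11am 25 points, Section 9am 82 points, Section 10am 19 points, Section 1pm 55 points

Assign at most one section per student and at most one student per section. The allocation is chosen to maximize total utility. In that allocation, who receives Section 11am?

Optimal: Ghosh→Section 10am (91 points), Okafor→Section 11am (64 points), Santos→Section 3pm (80 points), Varga→Section 1pm (89 points), Kapoor→Section 9am (82 points) — total 91+64+80+89+82 = 406 points.
Row-greedy (each student in turn takes its best remaining section) gives 376 points, worse by 30.
Next-best assignment: Ghosh→Section 11am, Okafor→Section 10am, Santos→Section 3pm, Varga→Section 1pm, Kapoor→Section 9am = 387 points.
Every other assignment is strictly worse.
Okafor's own top section is Section 9am (72 points), but forcing Okafor→Section 9am and reassigning the rest optimally gives only 376 points — worse by 30.

Okafor receives Section 11am.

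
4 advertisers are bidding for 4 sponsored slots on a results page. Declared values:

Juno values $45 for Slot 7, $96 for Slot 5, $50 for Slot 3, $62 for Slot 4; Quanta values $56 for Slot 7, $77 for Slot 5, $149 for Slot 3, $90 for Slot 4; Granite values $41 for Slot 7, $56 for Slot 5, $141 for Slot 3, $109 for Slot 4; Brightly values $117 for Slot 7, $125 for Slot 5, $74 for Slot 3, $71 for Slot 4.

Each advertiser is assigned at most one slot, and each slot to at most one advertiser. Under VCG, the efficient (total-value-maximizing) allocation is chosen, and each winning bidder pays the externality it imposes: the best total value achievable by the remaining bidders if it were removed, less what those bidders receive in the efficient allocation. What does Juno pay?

Efficient allocation: Juno→Slot 5 ($96), Quanta→Slot 3 ($149), Granite→Slot 4 ($109), Brightly→Slot 7 ($117); total welfare W = $471.
Juno receives Slot 5 at value $96, so the others get W − 96 = $375.
Without Juno: best allocation of the remaining 3 bidders over all 4 slots is Quanta→Slot 3 ($149), Granite→Slot 4 ($109), Brightly→Slot 5 ($125), total $383.
VCG payment = (others' best without Juno) − (others' welfare with Juno) = 383 − 375 = $8.

Juno pays $8.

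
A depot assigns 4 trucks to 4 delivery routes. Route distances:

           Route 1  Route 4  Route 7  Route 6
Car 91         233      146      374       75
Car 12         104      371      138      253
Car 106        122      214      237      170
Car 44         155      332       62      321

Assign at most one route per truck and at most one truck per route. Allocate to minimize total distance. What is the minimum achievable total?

Optimal: Car 91→Route 6 (75 km), Car 12→Route 1 (104 km), Car 106→Route 4 (214 km), Car 44→Route 7 (62 km) — total 75+104+214+62 = 455 km.
Column-greedy (each route in turn goes to its cheapest remaining truck) gives 482 km, worse by 27.
Next-best assignment: Car 91→Route 4, Car 12→Route 1, Car 106→Route 6, Car 44→Route 7 = 482 km.
Swapping Car 44↔Car 106 (Car 44→Route 4 332 km, Car 106→Route 7 237 km) adds 293.

Minimum total: 455 km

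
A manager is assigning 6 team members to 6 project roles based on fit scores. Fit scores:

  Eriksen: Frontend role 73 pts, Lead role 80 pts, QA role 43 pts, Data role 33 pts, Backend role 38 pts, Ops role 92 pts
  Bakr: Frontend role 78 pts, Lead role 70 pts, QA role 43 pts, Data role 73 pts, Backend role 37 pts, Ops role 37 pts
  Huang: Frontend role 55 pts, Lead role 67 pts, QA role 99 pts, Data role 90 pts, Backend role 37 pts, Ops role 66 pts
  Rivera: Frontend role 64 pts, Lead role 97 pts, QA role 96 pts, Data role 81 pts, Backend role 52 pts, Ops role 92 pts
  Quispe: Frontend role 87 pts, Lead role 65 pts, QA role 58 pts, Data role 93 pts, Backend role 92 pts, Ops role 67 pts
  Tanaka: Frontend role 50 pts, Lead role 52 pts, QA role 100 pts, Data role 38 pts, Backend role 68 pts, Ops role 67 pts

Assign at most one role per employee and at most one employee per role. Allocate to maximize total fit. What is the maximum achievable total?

Maximum total: 549 pts

Optimal: Eriksen→Ops role (92 pts), Bakr→Frontend role (78 pts), Huang→Data role (90 pts), Rivera→Lead role (97 pts), Quispe→Backend role (92 pts), Tanaka→QA role (100 pts) — total 92+78+90+97+92+100 = 549 pts.
Row-greedy (each employee in turn takes its best remaining role) gives 527 pts, worse by 22.
Next-best assignment: Eriksen→Lead role, Bakr→Frontend role, Huang→Data role, Rivera→Ops role, Quispe→Backend role, Tanaka→QA role = 532 pts.
Every other assignment is strictly worse.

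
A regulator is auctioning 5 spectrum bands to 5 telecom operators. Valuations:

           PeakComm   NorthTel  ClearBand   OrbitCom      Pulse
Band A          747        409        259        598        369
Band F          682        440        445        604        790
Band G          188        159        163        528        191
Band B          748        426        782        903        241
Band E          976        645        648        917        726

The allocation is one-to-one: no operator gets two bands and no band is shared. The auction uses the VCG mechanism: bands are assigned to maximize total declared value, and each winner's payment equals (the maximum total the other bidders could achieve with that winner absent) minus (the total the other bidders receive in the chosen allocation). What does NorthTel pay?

Efficient allocation: PeakComm→Band A ($747M), NorthTel→Band E ($645M), ClearBand→Band B ($782M), OrbitCom→Band G ($528M), Pulse→Band F ($790M); total welfare W = $3492M.
NorthTel receives Band E at value $645M, so the others get W − 645 = $2847M.
Without NorthTel: best allocation of the remaining 4 bidders over all 5 bands is PeakComm→Band A ($747M), ClearBand→Band B ($782M), OrbitCom→Band E ($917M), Pulse→Band F ($790M), total $3236M.
VCG payment = (others' best without NorthTel) − (others' welfare with NorthTel) = 3236 − 2847 = $389M.

NorthTel pays $389M.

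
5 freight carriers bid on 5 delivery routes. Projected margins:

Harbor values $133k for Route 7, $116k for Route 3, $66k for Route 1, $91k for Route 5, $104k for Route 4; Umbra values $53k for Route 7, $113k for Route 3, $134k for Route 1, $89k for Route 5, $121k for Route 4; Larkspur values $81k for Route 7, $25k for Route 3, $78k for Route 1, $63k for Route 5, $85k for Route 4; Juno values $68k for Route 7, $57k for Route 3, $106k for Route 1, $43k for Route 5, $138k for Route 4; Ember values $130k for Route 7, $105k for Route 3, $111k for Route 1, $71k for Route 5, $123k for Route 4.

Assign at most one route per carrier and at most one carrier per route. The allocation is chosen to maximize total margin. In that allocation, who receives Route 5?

Treat this as an assignment problem: match each carrier to one route.
Optimal: Harbor→Route 3 ($116k), Umbra→Route 1 ($134k), Larkspur→Route 5 ($63k), Juno→Route 4 ($138k), Ember→Route 7 ($130k) — total 116+134+63+138+130 = $581k.
Next-best assignment: Harbor→Route 7, Umbra→Route 1, Larkspur→Route 5, Juno→Route 4, Ember→Route 3 = $573k.
Larkspur's own top route is Route 4 ($85k), but forcing Larkspur→Route 4 and reassigning the rest optimally gives only $526k — worse by 55.

Larkspur receives Route 5.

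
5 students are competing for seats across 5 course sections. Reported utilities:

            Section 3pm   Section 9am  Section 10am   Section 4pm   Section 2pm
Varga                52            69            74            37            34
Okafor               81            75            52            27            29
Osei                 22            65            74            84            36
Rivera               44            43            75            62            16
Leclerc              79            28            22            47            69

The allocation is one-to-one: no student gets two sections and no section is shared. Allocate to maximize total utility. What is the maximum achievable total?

Optimal: Varga→Section 9am (69 points), Okafor→Section 3pm (81 points), Osei→Section 4pm (84 points), Rivera→Section 10am (75 points), Leclerc→Section 2pm (69 points) — total 69+81+84+75+69 = 378 points.
Row-greedy (each student in turn takes its best remaining section) gives 351 points, worse by 27.
Next-best assignment: Varga→Section 3pm, Okafor→Section 9am, Osei→Section 4pm, Rivera→Section 10am, Leclerc→Section 2pm = 355 points.
Swapping Leclerc↔Varga (Leclerc→Section 9am 28 points, Varga→Section 2pm 34 points) loses 76.

Maximum total: 378 points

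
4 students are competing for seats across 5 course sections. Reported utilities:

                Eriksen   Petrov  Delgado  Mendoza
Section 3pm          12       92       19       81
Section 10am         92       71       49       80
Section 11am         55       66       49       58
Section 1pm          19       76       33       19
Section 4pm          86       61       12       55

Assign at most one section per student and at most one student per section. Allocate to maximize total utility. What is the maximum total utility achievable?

This is the linear assignment problem.
Optimal: Eriksen→Section 4pm (86 points), Petrov→Section 3pm (92 points), Delgado→Section 11am (49 points), Mendoza→Section 10am (80 points) — total 86+92+49+80 = 307 points.
Column-greedy (each section in turn goes to its best remaining student) gives 275 points, worse by 32.
No other one-to-one assignment exceeds 307 points.

Maximum total: 307 points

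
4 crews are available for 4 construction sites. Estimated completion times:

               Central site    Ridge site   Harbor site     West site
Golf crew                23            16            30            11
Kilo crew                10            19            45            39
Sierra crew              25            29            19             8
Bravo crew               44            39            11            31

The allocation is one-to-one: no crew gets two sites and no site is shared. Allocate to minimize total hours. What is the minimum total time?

Treat this as an assignment problem: match each crew to one site.
Optimal: Golf crew→Ridge site (16 hours), Kilo crew→Central site (10 hours), Sierra crew→West site (8 hours), Bravo crew→Harbor site (11 hours) — total 16+10+8+11 = 45 hours.
Every other assignment is strictly worse.

Min total: 45 hours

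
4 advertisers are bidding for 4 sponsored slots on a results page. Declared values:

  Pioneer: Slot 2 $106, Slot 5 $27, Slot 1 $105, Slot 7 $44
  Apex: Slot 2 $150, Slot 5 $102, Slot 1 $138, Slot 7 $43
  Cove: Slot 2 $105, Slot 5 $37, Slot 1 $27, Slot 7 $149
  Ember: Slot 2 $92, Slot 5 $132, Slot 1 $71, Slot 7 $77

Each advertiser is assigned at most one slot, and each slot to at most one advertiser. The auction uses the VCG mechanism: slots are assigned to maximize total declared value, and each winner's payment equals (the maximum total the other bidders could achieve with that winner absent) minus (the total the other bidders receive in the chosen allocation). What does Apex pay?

Efficient allocation: Pioneer→Slot 1 ($105), Apex→Slot 2 ($150), Cove→Slot 7 ($149), Ember→Slot 5 ($132); total welfare W = $536.
Apex receives Slot 2 at value $150, so the others get W − 150 = $386.
Without Apex: best allocation of the remaining 3 bidders over all 4 slots is Pioneer→Slot 2 ($106), Cove→Slot 7 ($149), Ember→Slot 5 ($132), total $387.
VCG payment = (others' best without Apex) − (others' welfare with Apex) = 387 − 386 = $1.

Apex pays $1.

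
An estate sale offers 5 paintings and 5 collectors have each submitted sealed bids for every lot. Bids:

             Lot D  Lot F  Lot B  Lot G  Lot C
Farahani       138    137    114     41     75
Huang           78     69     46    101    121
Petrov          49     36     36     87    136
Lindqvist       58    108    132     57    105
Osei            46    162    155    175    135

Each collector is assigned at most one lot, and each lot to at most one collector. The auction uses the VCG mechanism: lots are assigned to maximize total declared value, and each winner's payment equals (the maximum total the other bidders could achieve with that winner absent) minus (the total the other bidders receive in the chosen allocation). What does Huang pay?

Huang pays $13.

Efficient allocation: Farahani→Lot D ($138), Huang→Lot G ($101), Petrov→Lot C ($136), Lindqvist→Lot B ($132), Osei→Lot F ($162); total welfare W = $669.
Huang receives Lot G at value $101, so the others get W − 101 = $568.
Without Huang: best allocation of the remaining 4 bidders over all 5 lots is Farahani→Lot D ($138), Petrov→Lot C ($136), Lindqvist→Lot B ($132), Osei→Lot G ($175), total $581.
VCG payment = (others' best without Huang) − (others' welfare with Huang) = 581 − 568 = $13.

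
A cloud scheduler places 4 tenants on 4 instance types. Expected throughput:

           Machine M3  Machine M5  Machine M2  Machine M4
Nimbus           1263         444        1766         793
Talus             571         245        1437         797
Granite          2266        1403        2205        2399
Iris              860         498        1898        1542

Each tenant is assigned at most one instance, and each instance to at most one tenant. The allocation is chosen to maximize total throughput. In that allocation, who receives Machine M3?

Granite receives Machine M3.

Treat this as an assignment problem: match each tenant to one instance.
Optimal: Nimbus→Machine M2 (1766 ops/s), Talus→Machine M5 (245 ops/s), Granite→Machine M3 (2266 ops/s), Iris→Machine M4 (1542 ops/s) — total 1766+245+2266+1542 = 5819 ops/s.
Row-greedy (each tenant in turn takes its best remaining instance) gives 5327 ops/s, worse by 492.
Swapping Granite↔Talus (Granite→Machine M5 1403 ops/s, Talus→Machine M3 571 ops/s) loses 537.
Granite's own top instance is Machine M4 (2399 ops/s), but forcing Granite→Machine M4 and reassigning the rest optimally gives only 5805 ops/s — worse by 14.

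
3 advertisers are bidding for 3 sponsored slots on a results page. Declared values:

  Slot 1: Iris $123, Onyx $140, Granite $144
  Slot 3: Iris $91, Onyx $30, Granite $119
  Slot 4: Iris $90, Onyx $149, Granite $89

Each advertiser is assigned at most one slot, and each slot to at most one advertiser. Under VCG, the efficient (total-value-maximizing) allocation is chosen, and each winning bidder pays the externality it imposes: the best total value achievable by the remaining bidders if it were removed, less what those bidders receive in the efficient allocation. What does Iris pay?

Iris pays $25.

Efficient allocation: Iris→Slot 1 ($123), Onyx→Slot 4 ($149), Granite→Slot 3 ($119); total welfare W = $391.
Iris receives Slot 1 at value $123, so the others get W − 123 = $268.
Without Iris: best allocation of the remaining 2 bidders over all 3 slots is Onyx→Slot 4 ($149), Granite→Slot 1 ($144), total $293.
VCG payment = (others' best without Iris) − (others' welfare with Iris) = 293 − 268 = $25.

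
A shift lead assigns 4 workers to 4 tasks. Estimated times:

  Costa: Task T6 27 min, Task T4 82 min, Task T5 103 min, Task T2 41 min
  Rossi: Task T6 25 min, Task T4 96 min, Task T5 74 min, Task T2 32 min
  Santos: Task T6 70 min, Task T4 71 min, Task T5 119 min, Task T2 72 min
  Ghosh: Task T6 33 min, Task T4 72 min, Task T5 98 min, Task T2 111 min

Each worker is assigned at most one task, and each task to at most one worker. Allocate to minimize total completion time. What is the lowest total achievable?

Min total: 219 min

Optimal: Costa→Task T2 (41 min), Rossi→Task T5 (74 min), Santos→Task T4 (71 min), Ghosh→Task T6 (33 min) — total 41+74+71+33 = 219 min.
Column-greedy (each task in turn goes to its cheapest remaining worker) gives 235 min, worse by 16.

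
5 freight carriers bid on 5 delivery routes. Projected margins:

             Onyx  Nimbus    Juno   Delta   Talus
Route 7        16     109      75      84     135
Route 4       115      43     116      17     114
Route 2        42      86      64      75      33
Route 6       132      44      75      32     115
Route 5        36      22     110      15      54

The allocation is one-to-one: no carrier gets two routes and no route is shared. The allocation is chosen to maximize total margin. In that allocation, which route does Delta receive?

Delta receives Route 2.

Optimal: Onyx→Route 6 ($132k), Nimbus→Route 7 ($109k), Juno→Route 5 ($110k), Delta→Route 2 ($75k), Talus→Route 4 ($114k) — total 132+109+110+75+114 = $540k.
Max-entry greedy (repeatedly take the single best remaining cell) gives $484k, worse by 56.
No other one-to-one assignment exceeds $540k.
Delta's own top route is Route 7 ($84k), but forcing Delta→Route 7 and reassigning the rest optimally gives only $526k — worse by 14.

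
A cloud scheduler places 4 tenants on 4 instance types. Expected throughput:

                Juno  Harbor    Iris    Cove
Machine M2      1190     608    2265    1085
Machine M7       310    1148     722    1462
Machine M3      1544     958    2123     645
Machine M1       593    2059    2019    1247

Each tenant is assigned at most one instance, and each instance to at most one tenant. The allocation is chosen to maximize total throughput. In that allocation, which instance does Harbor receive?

Harbor receives Machine M1.

Optimal: Juno→Machine M3 (1544 ops/s), Harbor→Machine M1 (2059 ops/s), Iris→Machine M2 (2265 ops/s), Cove→Machine M7 (1462 ops/s) — total 1544+2059+2265+1462 = 7330 ops/s.
Next-best assignment: Juno→Machine M2, Harbor→Machine M1, Iris→Machine M3, Cove→Machine M7 = 6834 ops/s.
Swapping Iris↔Juno (Iris→Machine M3 2123 ops/s, Juno→Machine M2 1190 ops/s) loses 496.
Every other assignment is strictly worse.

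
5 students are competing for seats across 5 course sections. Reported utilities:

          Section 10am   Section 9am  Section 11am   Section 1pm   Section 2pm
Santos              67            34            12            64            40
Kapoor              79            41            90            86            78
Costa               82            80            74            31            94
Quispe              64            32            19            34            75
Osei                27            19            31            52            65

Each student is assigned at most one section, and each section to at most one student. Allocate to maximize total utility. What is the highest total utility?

Maximum total: 364 points

This is the linear assignment problem.
Optimal: Santos→Section 10am (67 points), Kapoor→Section 11am (90 points), Costa→Section 9am (80 points), Quispe→Section 2pm (75 points), Osei→Section 1pm (52 points) — total 67+90+80+75+52 = 364 points.
Row-greedy (each student in turn takes its best remaining section) gives 304 points, worse by 60.
Swapping Quispe↔Kapoor (Quispe→Section 11am 19 points, Kapoor→Section 2pm 78 points) loses 68.
Checked against all permutations: 364 points is optimal.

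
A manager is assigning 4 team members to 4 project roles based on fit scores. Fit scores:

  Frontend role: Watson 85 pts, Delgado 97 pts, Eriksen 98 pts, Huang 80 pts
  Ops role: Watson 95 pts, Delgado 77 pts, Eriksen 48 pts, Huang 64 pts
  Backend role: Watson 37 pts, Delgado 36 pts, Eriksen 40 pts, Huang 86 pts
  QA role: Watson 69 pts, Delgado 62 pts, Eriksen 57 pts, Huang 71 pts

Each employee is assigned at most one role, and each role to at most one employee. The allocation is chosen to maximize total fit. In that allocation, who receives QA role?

Delgado receives QA role.

Optimal: Watson→Ops role (95 pts), Delgado→QA role (62 pts), Eriksen→Frontend role (98 pts), Huang→Backend role (86 pts) — total 95+62+98+86 = 341 pts.
Row-greedy (each employee in turn takes its best remaining role) gives 335 pts, worse by 6.
Next-best assignment: Watson→Ops role, Delgado→Frontend role, Eriksen→QA role, Huang→Backend role = 335 pts.
Delgado's own top role is Frontend role (97 pts), but forcing Delgado→Frontend role and reassigning the rest optimally gives only 335 pts — worse by 6.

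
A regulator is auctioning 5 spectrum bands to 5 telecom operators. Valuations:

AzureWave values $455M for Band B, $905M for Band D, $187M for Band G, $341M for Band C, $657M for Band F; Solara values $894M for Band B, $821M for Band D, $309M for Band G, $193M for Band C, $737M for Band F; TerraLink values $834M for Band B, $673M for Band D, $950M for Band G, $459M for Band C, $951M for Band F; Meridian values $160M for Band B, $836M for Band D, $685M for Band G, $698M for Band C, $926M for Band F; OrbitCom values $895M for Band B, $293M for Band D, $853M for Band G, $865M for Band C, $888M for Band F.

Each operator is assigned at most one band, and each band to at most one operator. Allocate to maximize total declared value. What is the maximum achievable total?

Maximum total: $4540M

Treat this as an assignment problem: match each operator to one band.
Optimal: AzureWave→Band D ($905M), Solara→Band B ($894M), TerraLink→Band G ($950M), Meridian→Band F ($926M), OrbitCom→Band C ($865M) — total 905+894+950+926+865 = $4540M.
Column-greedy (each band in turn goes to its best remaining operator) gives $4185M, worse by 355.
Next-best assignment: AzureWave→Band D, Solara→Band B, TerraLink→Band G, Meridian→Band C, OrbitCom→Band F = $4335M.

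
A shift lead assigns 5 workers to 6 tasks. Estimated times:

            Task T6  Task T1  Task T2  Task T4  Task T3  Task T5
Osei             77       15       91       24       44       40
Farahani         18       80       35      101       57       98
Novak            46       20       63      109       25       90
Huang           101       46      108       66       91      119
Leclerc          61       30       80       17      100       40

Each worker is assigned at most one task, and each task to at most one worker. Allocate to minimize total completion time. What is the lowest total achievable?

Optimal: Osei→Task T5 (40 min), Farahani→Task T6 (18 min), Novak→Task T3 (25 min), Huang→Task T1 (46 min), Leclerc→Task T4 (17 min) — total 40+18+25+46+17 = 146 min.
Min-entry greedy (repeatedly take the single cheapest remaining cell) gives 183 min, worse by 37.
Every other assignment is strictly worse.

Minimum total: 146 min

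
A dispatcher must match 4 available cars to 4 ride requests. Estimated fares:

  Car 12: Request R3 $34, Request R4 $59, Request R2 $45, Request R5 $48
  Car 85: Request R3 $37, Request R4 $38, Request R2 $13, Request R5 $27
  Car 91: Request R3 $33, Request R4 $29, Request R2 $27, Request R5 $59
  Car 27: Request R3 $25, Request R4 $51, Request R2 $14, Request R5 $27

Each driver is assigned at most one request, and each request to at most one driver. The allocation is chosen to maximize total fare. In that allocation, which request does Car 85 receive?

Optimal: Car 12→Request R2 ($45), Car 85→Request R3 ($37), Car 91→Request R5 ($59), Car 27→Request R4 ($51) — total 45+37+59+51 = $192.
Next-best assignment: Car 12→Request R4, Car 85→Request R3, Car 91→Request R5, Car 27→Request R2 = $169.
Swapping Car 91↔Car 85 (Car 91→Request R3 $33, Car 85→Request R5 $27) loses 36.
Car 85's own top request is Request R4 ($38), but forcing Car 85→Request R4 and reassigning the rest optimally gives only $167 — worse by 25.

Car 85 receives Request R3.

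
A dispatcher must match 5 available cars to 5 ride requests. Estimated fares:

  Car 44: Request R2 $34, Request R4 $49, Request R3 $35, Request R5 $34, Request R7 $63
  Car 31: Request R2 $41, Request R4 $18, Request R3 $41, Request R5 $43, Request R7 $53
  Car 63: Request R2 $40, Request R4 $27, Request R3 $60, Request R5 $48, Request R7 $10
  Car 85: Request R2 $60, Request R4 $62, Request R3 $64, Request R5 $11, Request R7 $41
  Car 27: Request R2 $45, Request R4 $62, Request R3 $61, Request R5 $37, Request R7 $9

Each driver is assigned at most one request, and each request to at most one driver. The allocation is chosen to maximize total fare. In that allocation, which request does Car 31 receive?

This is the linear assignment problem.
Optimal: Car 44→Request R7 ($63), Car 31→Request R5 ($43), Car 63→Request R3 ($60), Car 85→Request R2 ($60), Car 27→Request R4 ($62) — total 63+43+60+60+62 = $288.
Max-entry greedy (repeatedly take the single best remaining cell) gives $278, worse by 10.
Every other assignment is strictly worse.
Car 31's own top request is Request R7 ($53), but forcing Car 31→Request R7 and reassigning the rest optimally gives only $271 — worse by 17.

Car 31 receives Request R5.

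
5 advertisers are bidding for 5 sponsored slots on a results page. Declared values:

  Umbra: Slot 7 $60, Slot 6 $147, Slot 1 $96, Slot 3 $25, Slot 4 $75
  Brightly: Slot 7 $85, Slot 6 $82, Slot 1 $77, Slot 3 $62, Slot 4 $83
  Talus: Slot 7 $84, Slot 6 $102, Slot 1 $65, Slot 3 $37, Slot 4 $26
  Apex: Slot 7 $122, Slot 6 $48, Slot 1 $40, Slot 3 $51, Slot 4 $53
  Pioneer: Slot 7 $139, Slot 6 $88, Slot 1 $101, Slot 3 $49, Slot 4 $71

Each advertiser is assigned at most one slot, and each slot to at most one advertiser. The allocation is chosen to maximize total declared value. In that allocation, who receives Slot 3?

Treat this as an assignment problem: match each advertiser to one slot.
Optimal: Umbra→Slot 6 ($147), Brightly→Slot 4 ($83), Talus→Slot 3 ($37), Apex→Slot 7 ($122), Pioneer→Slot 1 ($101) — total 147+83+37+122+101 = $490.
Max-entry greedy (repeatedly take the single best remaining cell) gives $485, worse by 5.
Next-best assignment: Umbra→Slot 6, Brightly→Slot 4, Talus→Slot 1, Apex→Slot 3, Pioneer→Slot 7 = $485.
Talus's own top slot is Slot 6 ($102), but forcing Talus→Slot 6 and reassigning the rest optimally gives only $471 — worse by 19.

Talus receives Slot 3.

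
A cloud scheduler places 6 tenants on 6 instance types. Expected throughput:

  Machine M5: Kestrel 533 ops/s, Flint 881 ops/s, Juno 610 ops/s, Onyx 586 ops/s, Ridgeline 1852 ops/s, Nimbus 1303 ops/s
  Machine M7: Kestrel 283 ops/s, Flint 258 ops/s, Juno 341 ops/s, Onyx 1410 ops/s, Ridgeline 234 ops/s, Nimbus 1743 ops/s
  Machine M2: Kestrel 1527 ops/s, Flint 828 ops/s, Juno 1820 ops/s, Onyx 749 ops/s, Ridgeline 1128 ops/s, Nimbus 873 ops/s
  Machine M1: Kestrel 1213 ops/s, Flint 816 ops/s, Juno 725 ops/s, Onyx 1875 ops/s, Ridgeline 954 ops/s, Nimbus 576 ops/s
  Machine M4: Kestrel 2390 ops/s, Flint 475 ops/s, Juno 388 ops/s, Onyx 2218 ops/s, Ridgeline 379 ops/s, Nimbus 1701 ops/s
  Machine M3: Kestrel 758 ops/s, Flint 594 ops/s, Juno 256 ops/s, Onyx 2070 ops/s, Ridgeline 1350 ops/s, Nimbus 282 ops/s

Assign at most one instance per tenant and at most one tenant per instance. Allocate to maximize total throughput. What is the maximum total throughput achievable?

Optimal: Kestrel→Machine M4 (2390 ops/s), Flint→Machine M1 (816 ops/s), Juno→Machine M2 (1820 ops/s), Onyx→Machine M3 (2070 ops/s), Ridgeline→Machine M5 (1852 ops/s), Nimbus→Machine M7 (1743 ops/s) — total 2390+816+1820+2070+1852+1743 = 10691 ops/s.
Column-greedy (each instance in turn goes to its best remaining tenant) gives 10274 ops/s, worse by 417.

Max total: 10691 ops/s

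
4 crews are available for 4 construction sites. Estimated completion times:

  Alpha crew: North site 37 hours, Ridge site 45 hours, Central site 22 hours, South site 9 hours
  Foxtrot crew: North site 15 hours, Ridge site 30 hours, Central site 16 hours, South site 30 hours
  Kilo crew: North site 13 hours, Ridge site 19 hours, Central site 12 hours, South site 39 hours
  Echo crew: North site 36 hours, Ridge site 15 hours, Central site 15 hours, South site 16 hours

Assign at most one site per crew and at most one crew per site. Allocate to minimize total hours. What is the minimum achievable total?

Min total: 51 hours

Optimal: Alpha crew→South site (9 hours), Foxtrot crew→North site (15 hours), Kilo crew→Central site (12 hours), Echo crew→Ridge site (15 hours) — total 9+15+12+15 = 51 hours.
Column-greedy (each site in turn goes to its cheapest remaining crew) gives 53 hours, worse by 2.
Next-best assignment: Alpha crew→South site, Foxtrot crew→Central site, Kilo crew→North site, Echo crew→Ridge site = 53 hours.
Checked against all permutations: 51 hours is optimal.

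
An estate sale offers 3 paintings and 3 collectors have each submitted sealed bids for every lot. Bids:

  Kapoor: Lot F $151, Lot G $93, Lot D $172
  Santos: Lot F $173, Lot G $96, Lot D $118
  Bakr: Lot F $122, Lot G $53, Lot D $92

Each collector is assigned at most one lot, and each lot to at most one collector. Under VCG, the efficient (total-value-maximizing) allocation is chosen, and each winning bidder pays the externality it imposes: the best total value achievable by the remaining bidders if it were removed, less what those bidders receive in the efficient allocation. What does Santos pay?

Efficient allocation: Kapoor→Lot D ($172), Santos→Lot F ($173), Bakr→Lot G ($53); total welfare W = $398.
Santos receives Lot F at value $173, so the others get W − 173 = $225.
Without Santos: best allocation of the remaining 2 bidders over all 3 lots is Kapoor→Lot D ($172), Bakr→Lot F ($122), total $294.
VCG payment = (others' best without Santos) − (others' welfare with Santos) = 294 − 225 = $69.

Santos pays $69.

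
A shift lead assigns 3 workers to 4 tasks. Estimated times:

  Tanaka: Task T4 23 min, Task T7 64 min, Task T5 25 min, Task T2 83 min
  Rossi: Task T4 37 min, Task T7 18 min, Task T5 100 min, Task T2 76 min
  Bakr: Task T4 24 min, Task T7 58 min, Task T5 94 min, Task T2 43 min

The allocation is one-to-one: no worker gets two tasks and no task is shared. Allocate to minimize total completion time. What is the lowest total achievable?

Min total: 67 min

Optimal: Tanaka→Task T5 (25 min), Rossi→Task T7 (18 min), Bakr→Task T4 (24 min) — total 25+18+24 = 67 min.
Min-entry greedy (repeatedly take the single cheapest remaining cell) gives 84 min, worse by 17.
Next-best assignment: Tanaka→Task T4, Rossi→Task T7, Bakr→Task T2 = 84 min.
Swapping Tanaka↔Bakr (Tanaka→Task T4 23 min, Bakr→Task T5 94 min) adds 68.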